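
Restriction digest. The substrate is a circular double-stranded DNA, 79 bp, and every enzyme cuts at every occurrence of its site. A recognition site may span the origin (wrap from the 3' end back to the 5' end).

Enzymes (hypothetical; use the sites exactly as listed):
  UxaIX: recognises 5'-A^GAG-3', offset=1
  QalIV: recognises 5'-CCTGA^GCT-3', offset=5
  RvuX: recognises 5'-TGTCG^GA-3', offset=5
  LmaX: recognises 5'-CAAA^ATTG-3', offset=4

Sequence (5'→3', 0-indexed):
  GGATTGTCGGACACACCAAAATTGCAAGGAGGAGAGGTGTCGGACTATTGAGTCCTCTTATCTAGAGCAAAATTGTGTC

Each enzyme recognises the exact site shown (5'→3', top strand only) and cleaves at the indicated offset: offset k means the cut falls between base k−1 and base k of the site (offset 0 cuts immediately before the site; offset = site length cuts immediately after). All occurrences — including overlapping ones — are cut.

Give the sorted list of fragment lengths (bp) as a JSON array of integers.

[7,8,9,9,11,13,22]

Per-enzyme occurrences:
  UxaIX AGAG/1: at [32, 63] ⇒ [33, 64]
  QalIV (CCTGAGCT, off=5): no sites
  RvuX TGTCGGA/5: at [4, 37, 75] ⇒ [1, 9, 42]
  LmaX CAAAATTG/4: at [16, 67] ⇒ [20, 71]

All cut coordinates (distinct, sorted): [1, 9, 20, 33, 42, 64, 71]

Fragments:
  1→9: 8 bp
  9→20: 11 bp
  20→33: 13 bp
  33→42: 9 bp
  42→64: 22 bp
  64→71: 7 bp
  71→1 (wrap): 79-71+1 = 9 bp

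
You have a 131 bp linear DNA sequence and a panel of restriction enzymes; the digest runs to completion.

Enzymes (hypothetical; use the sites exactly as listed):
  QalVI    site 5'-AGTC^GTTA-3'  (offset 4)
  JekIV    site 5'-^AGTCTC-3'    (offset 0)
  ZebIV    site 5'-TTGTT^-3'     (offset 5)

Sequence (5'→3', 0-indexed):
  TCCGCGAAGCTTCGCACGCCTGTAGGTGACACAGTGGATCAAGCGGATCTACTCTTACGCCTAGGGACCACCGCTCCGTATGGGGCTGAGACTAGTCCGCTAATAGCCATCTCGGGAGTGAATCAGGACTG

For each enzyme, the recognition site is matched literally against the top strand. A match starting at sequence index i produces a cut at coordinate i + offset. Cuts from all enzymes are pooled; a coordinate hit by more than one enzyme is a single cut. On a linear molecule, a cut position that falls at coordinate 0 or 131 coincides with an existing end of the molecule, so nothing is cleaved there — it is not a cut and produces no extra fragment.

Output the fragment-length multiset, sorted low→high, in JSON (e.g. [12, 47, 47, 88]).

Site scan:
  QalVI (AGTCGTTA, off=4): no sites
  JekIV (AGTCTC, off=0): no sites
  ZebIV (TTGTT, off=5): no sites

All cut coordinates (distinct, sorted): ∅

Fragment lengths:
  no cuts → one linear fragment of 131 bp

[131]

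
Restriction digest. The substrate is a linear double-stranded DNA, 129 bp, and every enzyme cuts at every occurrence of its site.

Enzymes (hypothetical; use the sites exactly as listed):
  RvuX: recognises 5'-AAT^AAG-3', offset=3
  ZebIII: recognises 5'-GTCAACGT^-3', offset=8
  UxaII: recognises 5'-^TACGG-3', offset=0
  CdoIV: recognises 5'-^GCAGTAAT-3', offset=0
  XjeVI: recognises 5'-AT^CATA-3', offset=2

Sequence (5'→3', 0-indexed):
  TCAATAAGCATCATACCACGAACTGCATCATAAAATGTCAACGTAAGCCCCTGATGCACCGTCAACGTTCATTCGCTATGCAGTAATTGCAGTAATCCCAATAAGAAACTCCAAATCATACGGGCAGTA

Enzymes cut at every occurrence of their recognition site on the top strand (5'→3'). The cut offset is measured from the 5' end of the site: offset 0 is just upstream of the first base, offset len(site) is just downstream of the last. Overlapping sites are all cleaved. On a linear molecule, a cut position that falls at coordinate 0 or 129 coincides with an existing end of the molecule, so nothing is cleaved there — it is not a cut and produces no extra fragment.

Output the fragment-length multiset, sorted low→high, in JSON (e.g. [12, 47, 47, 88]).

Per-enzyme occurrences:
  RvuX AATAAG/3: at [2, 99] ⇒ [5, 102]
  ZebIII GTCAACGT/8: at [36, 60] ⇒ [44, 68]
  UxaII TACGG/0: at [118] ⇒ [118]
  CdoIV GCAGTAAT/0: at [79, 88] ⇒ [79, 88]
  XjeVI ATCATA/2: at [9, 26, 114] ⇒ [11, 28, 116]

Pooled cuts: [5, 11, 28, 44, 68, 79, 88, 102, 116, 118]

Fragment lengths:
  [0,5): 5 bp
  [5,11): 6 bp
  [11,28): 17 bp
  [28,44): 16 bp
  [44,68): 24 bp
  [68,79): 11 bp
  [79,88): 9 bp
  [88,102): 14 bp
  [102,116): 14 bp
  [116,118): 2 bp
  [118,129): 11 bp

[2,5,6,9,11,11,14,14,16,17,24]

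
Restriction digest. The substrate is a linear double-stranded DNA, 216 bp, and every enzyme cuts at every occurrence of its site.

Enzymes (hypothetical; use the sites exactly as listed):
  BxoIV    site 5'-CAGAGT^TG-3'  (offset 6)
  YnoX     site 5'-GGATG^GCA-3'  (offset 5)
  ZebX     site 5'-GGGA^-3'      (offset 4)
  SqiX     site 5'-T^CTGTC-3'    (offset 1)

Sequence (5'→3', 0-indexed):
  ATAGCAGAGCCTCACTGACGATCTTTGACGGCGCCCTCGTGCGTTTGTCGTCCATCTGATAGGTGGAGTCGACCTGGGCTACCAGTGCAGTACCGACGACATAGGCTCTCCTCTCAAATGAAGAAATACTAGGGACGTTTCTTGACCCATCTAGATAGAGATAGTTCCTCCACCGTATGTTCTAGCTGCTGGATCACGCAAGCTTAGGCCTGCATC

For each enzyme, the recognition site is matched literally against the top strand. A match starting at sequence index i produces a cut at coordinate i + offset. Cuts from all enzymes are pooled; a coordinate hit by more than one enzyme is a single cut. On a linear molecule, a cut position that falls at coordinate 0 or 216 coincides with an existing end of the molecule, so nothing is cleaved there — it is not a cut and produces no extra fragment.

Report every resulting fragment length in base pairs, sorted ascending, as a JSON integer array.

[81,135]

Scan for sites:
  BxoIV (CAGAGTTG, off=6): no sites
  YnoX (GGATGGCA, off=5): no sites
  ZebX GGGA/4: at [131] ⇒ [135]
  SqiX (TCTGTC, off=1): no sites

All cut coordinates (distinct, sorted): [135]

Fragment lengths:
  [0,135): 135 bp
  [135,216): 81 bp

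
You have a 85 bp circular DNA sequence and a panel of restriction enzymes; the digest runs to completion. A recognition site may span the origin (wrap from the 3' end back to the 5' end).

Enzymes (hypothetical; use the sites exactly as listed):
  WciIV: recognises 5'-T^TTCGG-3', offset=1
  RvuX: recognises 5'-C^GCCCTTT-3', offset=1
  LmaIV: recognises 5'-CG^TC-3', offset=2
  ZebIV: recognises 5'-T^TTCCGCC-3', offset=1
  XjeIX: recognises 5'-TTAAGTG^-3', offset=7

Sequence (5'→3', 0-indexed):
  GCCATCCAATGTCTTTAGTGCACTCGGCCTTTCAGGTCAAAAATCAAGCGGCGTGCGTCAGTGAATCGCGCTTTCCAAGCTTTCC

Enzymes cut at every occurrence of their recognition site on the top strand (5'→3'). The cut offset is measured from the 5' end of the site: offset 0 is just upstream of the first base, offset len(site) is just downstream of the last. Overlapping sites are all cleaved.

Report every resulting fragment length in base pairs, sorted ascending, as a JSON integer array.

[24,61]

Per-enzyme occurrences:
  WciIV (TTTCGG, off=1): no sites
  RvuX (CGCCCTTT, off=1): no sites
  LmaIV (CGTC, off=2): starts [55] → cuts [57]
  ZebIV (TTTCCGCC, off=1): starts [80] → cuts [81]
  XjeIX (TTAAGTG, off=7): no sites

All cut coordinates (distinct, sorted): [57, 81]

Fragments:
  57→81: 24 bp
  81→57 (wrap): 85-81+57 = 61 bp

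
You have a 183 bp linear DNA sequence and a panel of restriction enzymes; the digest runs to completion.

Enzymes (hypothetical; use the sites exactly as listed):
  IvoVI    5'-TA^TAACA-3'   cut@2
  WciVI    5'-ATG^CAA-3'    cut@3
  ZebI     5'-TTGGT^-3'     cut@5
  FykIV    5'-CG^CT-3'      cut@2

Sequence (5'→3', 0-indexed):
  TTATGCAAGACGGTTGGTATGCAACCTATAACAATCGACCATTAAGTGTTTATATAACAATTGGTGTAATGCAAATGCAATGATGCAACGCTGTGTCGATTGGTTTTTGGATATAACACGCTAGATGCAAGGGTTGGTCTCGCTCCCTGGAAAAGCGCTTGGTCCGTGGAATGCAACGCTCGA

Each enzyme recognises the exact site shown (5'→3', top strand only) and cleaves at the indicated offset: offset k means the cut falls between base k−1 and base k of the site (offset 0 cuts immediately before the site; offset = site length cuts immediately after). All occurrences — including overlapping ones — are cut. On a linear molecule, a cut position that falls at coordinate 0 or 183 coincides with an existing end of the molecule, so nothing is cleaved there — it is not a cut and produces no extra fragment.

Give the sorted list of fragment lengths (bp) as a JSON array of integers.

[3,4,5,5,5,5,6,6,6,7,7,7,8,9,10,11,11,13,14,15,26]

Scan for sites:
  IvoVI TATAACA/2: at [26, 52, 111] ⇒ [28, 54, 113]
  WciVI ATGCAA/3: at [2, 18, 68, 74, 82, 124, 170] ⇒ [5, 21, 71, 77, 85, 127, 173]
  ZebI TTGGT/5: at [13, 60, 99, 133, 158] ⇒ [18, 65, 104, 138, 163]
  FykIV CGCT/2: at [88, 118, 140, 155, 176] ⇒ [90, 120, 142, 157, 178]

All cut coordinates (distinct, sorted): [5, 18, 21, 28, 54, 65, 71, 77, 85, 90, 104, 113, 120, 127, 138, 142, 157, 163, 173, 178]

Fragments:
  [0,5): 5 bp
  [5,18): 13 bp
  [18,21): 3 bp
  [21,28): 7 bp
  [28,54): 26 bp
  [54,65): 11 bp
  [65,71): 6 bp
  [71,77): 6 bp
  [77,85): 8 bp
  [85,90): 5 bp
  [90,104): 14 bp
  [104,113): 9 bp
  [113,120): 7 bp
  [120,127): 7 bp
  [127,138): 11 bp
  [138,142): 4 bp
  [142,157): 15 bp
  [157,163): 6 bp
  [163,173): 10 bp
  [173,178): 5 bp
  [178,183): 5 bp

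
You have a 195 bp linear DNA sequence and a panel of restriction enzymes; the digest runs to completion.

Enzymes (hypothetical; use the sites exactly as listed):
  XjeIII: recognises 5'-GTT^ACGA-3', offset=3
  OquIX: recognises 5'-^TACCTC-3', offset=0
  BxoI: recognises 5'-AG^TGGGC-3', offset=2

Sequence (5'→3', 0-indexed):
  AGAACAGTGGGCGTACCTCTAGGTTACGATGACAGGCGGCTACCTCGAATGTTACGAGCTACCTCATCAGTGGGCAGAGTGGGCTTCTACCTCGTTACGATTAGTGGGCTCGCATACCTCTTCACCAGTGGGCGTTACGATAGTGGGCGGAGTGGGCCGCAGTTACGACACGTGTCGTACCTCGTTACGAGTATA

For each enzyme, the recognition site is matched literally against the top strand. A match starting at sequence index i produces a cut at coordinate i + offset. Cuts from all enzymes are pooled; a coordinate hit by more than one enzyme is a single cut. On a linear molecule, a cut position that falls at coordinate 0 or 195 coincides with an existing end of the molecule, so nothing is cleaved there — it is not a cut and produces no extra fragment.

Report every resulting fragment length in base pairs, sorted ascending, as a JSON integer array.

[6,6,7,7,8,8,8,9,9,9,9,9,10,11,12,12,13,13,14,15]

Scan for sites:
  XjeIII (GTTACGA, off=3): starts [22, 50, 93, 133, 161, 183] → cuts [25, 53, 96, 136, 164, 186]
  OquIX (TACCTC, off=0): starts [13, 40, 59, 87, 114, 177] → cuts [13, 40, 59, 87, 114, 177]
  BxoI (AGTGGGC, off=2): starts [5, 68, 77, 102, 126, 141, 150] → cuts [7, 70, 79, 104, 128, 143, 152]

All cut coordinates (distinct, sorted): [7, 13, 25, 40, 53, 59, 70, 79, 87, 96, 104, 114, 128, 136, 143, 152, 164, 177, 186]

Fragments:
  [0,7): 7 bp
  [7,13): 6 bp
  [13,25): 12 bp
  [25,40): 15 bp
  [40,53): 13 bp
  [53,59): 6 bp
  [59,70): 11 bp
  [70,79): 9 bp
  [79,87): 8 bp
  [87,96): 9 bp
  [96,104): 8 bp
  [104,114): 10 bp
  [114,128): 14 bp
  [128,136): 8 bp
  [136,143): 7 bp
  [143,152): 9 bp
  [152,164): 12 bp
  [164,177): 13 bp
  [177,186): 9 bp
  [186,195): 9 bp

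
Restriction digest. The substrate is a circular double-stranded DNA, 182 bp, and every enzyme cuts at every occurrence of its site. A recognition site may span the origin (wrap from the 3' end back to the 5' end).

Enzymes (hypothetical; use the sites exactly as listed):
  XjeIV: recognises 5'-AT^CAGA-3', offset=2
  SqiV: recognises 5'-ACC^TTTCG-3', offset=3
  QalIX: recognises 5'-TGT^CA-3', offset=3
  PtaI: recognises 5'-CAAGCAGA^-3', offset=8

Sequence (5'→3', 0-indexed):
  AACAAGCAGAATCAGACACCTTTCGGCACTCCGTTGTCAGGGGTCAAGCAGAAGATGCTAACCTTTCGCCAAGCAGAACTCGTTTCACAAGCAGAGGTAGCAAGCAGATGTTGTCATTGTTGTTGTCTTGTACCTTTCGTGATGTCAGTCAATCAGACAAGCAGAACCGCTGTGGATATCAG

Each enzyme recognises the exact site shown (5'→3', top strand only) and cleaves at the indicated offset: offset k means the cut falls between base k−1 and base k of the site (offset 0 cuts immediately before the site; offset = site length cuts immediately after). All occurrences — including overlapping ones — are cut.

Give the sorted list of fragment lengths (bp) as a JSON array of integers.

[2,6,8,8,11,11,12,13,13,14,14,15,17,18,20]

Scan for sites:
  XjeIV ATCAGA/2: at [10, 151, 177] ⇒ [12, 153, 179]
  SqiV ACCTTTCG/3: at [17, 60, 131] ⇒ [20, 63, 134]
  QalIX TGTCA/3: at [34, 111, 142] ⇒ [37, 114, 145]
  PtaI CAAGCAGA/8: at [2, 44, 69, 87, 100, 157] ⇒ [10, 52, 77, 95, 108, 165]

Pooled cuts: [10, 12, 20, 37, 52, 63, 77, 95, 108, 114, 134, 145, 153, 165, 179]

Fragments:
  10→12: 2 bp
  12→20: 8 bp
  20→37: 17 bp
  37→52: 15 bp
  52→63: 11 bp
  63→77: 14 bp
  77→95: 18 bp
  95→108: 13 bp
  108→114: 6 bp
  114→134: 20 bp
  134→145: 11 bp
  145→153: 8 bp
  153→165: 12 bp
  165→179: 14 bp
  179→10 (wrap): 182-179+10 = 13 bp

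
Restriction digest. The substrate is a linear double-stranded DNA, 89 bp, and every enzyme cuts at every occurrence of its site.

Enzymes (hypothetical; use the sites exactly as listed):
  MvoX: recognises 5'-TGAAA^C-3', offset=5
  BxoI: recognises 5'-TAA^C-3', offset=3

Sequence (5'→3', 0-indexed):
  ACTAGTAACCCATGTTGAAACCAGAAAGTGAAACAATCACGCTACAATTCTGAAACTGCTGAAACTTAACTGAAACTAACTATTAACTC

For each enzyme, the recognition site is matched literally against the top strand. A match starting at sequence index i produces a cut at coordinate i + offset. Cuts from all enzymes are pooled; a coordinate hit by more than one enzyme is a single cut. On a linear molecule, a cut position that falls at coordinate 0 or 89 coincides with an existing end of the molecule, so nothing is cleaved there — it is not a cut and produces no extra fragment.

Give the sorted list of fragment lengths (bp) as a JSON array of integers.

[3,4,5,6,7,8,9,12,13,22]

Site scan:
  MvoX (TGAAAC, off=5): starts [15, 28, 50, 59, 70] → cuts [20, 33, 55, 64, 75]
  BxoI (TAAC, off=3): starts [5, 66, 76, 83] → cuts [8, 69, 79, 86]

Pooled cuts: [8, 20, 33, 55, 64, 69, 75, 79, 86]

Fragment lengths:
  [0,8): 8 bp
  [8,20): 12 bp
  [20,33): 13 bp
  [33,55): 22 bp
  [55,64): 9 bp
  [64,69): 5 bp
  [69,75): 6 bp
  [75,79): 4 bp
  [79,86): 7 bp
  [86,89): 3 bp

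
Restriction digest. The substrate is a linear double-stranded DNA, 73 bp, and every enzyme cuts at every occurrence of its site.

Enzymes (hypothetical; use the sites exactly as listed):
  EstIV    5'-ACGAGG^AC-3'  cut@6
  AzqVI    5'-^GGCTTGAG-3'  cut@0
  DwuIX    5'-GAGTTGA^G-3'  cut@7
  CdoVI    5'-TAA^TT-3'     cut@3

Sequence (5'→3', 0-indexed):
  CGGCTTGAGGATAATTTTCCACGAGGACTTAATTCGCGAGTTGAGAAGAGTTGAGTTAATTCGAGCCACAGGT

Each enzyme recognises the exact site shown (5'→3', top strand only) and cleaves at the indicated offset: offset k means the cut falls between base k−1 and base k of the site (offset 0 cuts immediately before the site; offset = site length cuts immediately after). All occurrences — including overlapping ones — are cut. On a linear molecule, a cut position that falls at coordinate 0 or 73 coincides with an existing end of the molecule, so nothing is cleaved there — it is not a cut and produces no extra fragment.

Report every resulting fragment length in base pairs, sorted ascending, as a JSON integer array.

[1,5,6,10,12,12,13,14]

Site scan:
  EstIV ACGAGGAC/6: at [20] ⇒ [26]
  AzqVI GGCTTGAG/0: at [1] ⇒ [1]
  DwuIX GAGTTGAG/7: at [37, 47] ⇒ [44, 54]
  CdoVI TAATT/3: at [11, 29, 56] ⇒ [14, 32, 59]

All cut coordinates (distinct, sorted): [1, 14, 26, 32, 44, 54, 59]

Fragment lengths:
  [0,1): 1 bp
  [1,14): 13 bp
  [14,26): 12 bp
  [26,32): 6 bp
  [32,44): 12 bp
  [44,54): 10 bp
  [54,59): 5 bp
  [59,73): 14 bp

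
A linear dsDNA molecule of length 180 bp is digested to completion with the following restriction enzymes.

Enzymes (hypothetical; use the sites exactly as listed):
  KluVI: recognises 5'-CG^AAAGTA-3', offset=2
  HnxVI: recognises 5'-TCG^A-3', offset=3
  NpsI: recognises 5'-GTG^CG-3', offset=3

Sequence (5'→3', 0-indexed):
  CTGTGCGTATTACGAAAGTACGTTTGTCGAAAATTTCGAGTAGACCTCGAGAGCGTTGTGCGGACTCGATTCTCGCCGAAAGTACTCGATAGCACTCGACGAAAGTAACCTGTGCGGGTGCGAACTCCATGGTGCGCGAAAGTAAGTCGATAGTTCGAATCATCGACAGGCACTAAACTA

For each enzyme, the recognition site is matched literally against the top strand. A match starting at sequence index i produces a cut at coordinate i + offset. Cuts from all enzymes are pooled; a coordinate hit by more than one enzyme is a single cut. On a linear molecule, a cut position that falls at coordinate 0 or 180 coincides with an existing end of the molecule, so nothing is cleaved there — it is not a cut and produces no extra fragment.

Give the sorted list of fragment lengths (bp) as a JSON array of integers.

[3,4,5,6,8,8,8,9,9,10,10,10,11,11,11,13,14,15,15]

Site scan:
  KluVI (CGAAAGTA, off=2): starts [12, 76, 99, 136] → cuts [14, 78, 101, 138]
  HnxVI (TCGA, off=3): starts [26, 35, 46, 65, 85, 95, 146, 154, 162] → cuts [29, 38, 49, 68, 88, 98, 149, 157, 165]
  NpsI (GTGCG, off=3): starts [2, 57, 111, 117, 131] → cuts [5, 60, 114, 120, 134]

Pooled cuts: [5, 14, 29, 38, 49, 60, 68, 78, 88, 98, 101, 114, 120, 134, 138, 149, 157, 165]

Fragments:
  [0,5): 5 bp
  [5,14): 9 bp
  [14,29): 15 bp
  [29,38): 9 bp
  [38,49): 11 bp
  [49,60): 11 bp
  [60,68): 8 bp
  [68,78): 10 bp
  [78,88): 10 bp
  [88,98): 10 bp
  [98,101): 3 bp
  [101,114): 13 bp
  [114,120): 6 bp
  [120,134): 14 bp
  [134,138): 4 bp
  [138,149): 11 bp
  [149,157): 8 bp
  [157,165): 8 bp
  [165,180): 15 bp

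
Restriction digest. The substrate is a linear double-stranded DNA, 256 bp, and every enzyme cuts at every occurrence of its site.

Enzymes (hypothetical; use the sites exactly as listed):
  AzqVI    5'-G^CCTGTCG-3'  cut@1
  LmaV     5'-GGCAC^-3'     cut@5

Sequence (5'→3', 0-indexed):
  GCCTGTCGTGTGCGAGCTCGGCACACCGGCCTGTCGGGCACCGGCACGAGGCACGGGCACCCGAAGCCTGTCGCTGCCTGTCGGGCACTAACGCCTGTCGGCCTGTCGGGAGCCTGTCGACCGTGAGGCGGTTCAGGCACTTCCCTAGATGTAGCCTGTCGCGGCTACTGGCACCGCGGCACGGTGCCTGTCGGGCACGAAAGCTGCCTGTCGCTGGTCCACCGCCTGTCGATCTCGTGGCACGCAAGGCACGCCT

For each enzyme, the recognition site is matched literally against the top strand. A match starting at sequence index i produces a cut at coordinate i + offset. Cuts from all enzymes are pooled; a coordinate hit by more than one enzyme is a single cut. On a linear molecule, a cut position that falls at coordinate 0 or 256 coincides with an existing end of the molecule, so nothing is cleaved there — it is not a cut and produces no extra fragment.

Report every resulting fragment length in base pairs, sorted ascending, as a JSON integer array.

Site scan:
  AzqVI GCCTGTCG/1: at [0, 28, 65, 75, 92, 100, 111, 153, 185, 205, 223] ⇒ [1, 29, 66, 76, 93, 101, 112, 154, 186, 206, 224]
  LmaV GGCAC/5: at [19, 36, 42, 49, 55, 83, 135, 169, 177, 193, 238, 247] ⇒ [24, 41, 47, 54, 60, 88, 140, 174, 182, 198, 243, 252]

Pooled cuts: [1, 24, 29, 41, 47, 54, 60, 66, 76, 88, 93, 101, 112, 140, 154, 174, 182, 186, 198, 206, 224, 243, 252]

Fragments:
  [0,1): 1 bp
  [1,24): 23 bp
  [24,29): 5 bp
  [29,41): 12 bp
  [41,47): 6 bp
  [47,54): 7 bp
  [54,60): 6 bp
  [60,66): 6 bp
  [66,76): 10 bp
  [76,88): 12 bp
  [88,93): 5 bp
  [93,101): 8 bp
  [101,112): 11 bp
  [112,140): 28 bp
  [140,154): 14 bp
  [154,174): 20 bp
  [174,182): 8 bp
  [182,186): 4 bp
  [186,198): 12 bp
  [198,206): 8 bp
  [206,224): 18 bp
  [224,243): 19 bp
  [243,252): 9 bp
  [252,256): 4 bp

[1,4,4,5,5,6,6,6,7,8,8,8,9,10,11,12,12,12,14,18,19,20,23,28]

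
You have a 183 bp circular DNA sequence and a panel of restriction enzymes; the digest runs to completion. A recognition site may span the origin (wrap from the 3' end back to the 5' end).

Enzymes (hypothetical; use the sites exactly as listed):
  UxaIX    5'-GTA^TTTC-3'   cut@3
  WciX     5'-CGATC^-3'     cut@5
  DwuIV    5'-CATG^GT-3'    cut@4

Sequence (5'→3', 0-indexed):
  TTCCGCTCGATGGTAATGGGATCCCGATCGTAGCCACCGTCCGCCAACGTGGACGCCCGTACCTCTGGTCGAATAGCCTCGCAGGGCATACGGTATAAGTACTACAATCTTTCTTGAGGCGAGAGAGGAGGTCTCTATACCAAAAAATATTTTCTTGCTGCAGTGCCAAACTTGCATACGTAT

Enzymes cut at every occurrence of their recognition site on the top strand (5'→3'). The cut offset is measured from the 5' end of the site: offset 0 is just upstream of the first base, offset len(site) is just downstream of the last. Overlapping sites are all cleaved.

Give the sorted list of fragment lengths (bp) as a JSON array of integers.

[30,153]

Per-enzyme occurrences:
  UxaIX (GTATTTC, off=3): starts [179] → cuts [182]
  WciX (CGATC, off=5): starts [24] → cuts [29]
  DwuIV (CATGGT, off=4): no sites

All cut coordinates (distinct, sorted): [29, 182]

Fragment lengths:
  29→182: 153 bp
  182→29 (wrap): 183-182+29 = 30 bp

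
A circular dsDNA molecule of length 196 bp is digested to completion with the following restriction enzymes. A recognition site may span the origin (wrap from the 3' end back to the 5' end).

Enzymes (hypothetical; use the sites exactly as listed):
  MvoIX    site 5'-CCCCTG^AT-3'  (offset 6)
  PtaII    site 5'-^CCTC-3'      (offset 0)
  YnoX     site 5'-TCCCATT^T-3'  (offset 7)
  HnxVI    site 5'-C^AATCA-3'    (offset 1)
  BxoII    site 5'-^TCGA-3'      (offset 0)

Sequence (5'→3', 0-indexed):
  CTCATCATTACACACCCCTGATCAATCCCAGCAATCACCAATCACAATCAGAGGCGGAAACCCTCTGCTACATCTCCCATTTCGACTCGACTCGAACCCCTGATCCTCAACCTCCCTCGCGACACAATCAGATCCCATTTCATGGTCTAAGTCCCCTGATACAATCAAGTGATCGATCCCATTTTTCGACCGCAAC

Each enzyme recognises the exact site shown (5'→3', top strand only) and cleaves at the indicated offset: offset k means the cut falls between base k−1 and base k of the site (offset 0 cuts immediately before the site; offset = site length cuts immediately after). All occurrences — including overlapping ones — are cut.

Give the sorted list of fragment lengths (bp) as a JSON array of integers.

[2,2,4,4,5,5,6,6,7,10,10,11,11,11,12,14,16,19,20,21]

Per-enzyme occurrences:
  MvoIX CCCCTGAT/6: at [14, 96, 152] ⇒ [20, 102, 158]
  PtaII CCTC/0: at [61, 104, 110, 114, 195] ⇒ [61, 104, 110, 114, 195]
  YnoX TCCCATTT/7: at [74, 132, 176] ⇒ [81, 139, 183]
  HnxVI CAATCA/1: at [31, 38, 44, 124, 161] ⇒ [32, 39, 45, 125, 162]
  BxoII TCGA/0: at [81, 86, 91, 172, 185] ⇒ [81, 86, 91, 172, 185]

All cut coordinates (distinct, sorted): [20, 32, 39, 45, 61, 81, 86, 91, 102, 104, 110, 114, 125, 139, 158, 162, 172, 183, 185, 195]

Fragment lengths:
  20→32: 12 bp
  32→39: 7 bp
  39→45: 6 bp
  45→61: 16 bp
  61→81: 20 bp
  81→86: 5 bp
  86→91: 5 bp
  91→102: 11 bp
  102→104: 2 bp
  104→110: 6 bp
  110→114: 4 bp
  114→125: 11 bp
  125→139: 14 bp
  139→158: 19 bp
  158→162: 4 bp
  162→172: 10 bp
  172→183: 11 bp
  183→185: 2 bp
  185→195: 10 bp
  195→20 (wrap): 196-195+20 = 21 bp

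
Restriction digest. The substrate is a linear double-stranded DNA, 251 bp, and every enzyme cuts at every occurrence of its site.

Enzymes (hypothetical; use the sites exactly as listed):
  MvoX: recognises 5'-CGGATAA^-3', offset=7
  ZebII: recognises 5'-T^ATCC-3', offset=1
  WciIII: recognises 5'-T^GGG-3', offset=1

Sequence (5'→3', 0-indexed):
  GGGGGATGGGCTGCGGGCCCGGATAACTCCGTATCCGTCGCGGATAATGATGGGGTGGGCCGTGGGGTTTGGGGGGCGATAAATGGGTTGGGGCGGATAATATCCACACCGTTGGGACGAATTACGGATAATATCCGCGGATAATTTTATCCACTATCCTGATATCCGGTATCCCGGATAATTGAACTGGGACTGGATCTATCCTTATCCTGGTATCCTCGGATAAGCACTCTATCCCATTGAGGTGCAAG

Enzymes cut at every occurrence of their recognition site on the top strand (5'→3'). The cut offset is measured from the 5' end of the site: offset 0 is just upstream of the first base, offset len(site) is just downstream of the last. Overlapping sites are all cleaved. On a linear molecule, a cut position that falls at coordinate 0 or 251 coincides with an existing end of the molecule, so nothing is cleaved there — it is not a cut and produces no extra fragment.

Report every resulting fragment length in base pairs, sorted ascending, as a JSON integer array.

Per-enzyme occurrences:
  MvoX CGGATAA/7: at [19, 40, 93, 124, 137, 174, 219] ⇒ [26, 47, 100, 131, 144, 181, 226]
  ZebII TATCC/1: at [31, 100, 131, 147, 154, 162, 169, 199, 205, 213, 232] ⇒ [32, 101, 132, 148, 155, 163, 170, 200, 206, 214, 233]
  WciIII TGGG/1: at [6, 50, 55, 62, 69, 83, 88, 112, 187] ⇒ [7, 51, 56, 63, 70, 84, 89, 113, 188]

Pooled cuts: [7, 26, 32, 47, 51, 56, 63, 70, 84, 89, 100, 101, 113, 131, 132, 144, 148, 155, 163, 170, 181, 188, 200, 206, 214, 226, 233]

Fragments:
  [0,7): 7 bp
  [7,26): 19 bp
  [26,32): 6 bp
  [32,47): 15 bp
  [47,51): 4 bp
  [51,56): 5 bp
  [56,63): 7 bp
  [63,70): 7 bp
  [70,84): 14 bp
  [84,89): 5 bp
  [89,100): 11 bp
  [100,101): 1 bp
  [101,113): 12 bp
  [113,131): 18 bp
  [131,132): 1 bp
  [132,144): 12 bp
  [144,148): 4 bp
  [148,155): 7 bp
  [155,163): 8 bp
  [163,170): 7 bp
  [170,181): 11 bp
  [181,188): 7 bp
  [188,200): 12 bp
  [200,206): 6 bp
  [206,214): 8 bp
  [214,226): 12 bp
  [226,233): 7 bp
  [233,251): 18 bp

[1,1,4,4,5,5,6,6,7,7,7,7,7,7,7,8,8,11,11,12,12,12,12,14,15,18,18,19]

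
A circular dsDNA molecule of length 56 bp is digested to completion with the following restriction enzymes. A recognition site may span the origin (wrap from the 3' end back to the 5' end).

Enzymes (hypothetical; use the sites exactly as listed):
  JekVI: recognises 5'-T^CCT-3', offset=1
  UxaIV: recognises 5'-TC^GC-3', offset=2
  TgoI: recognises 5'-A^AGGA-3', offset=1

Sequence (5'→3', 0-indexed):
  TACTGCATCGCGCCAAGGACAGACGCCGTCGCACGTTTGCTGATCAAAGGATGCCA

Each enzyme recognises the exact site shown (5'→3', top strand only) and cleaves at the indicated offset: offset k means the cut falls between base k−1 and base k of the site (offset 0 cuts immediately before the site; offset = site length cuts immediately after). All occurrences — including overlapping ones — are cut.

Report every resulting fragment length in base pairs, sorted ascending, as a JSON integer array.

[6,15,17,18]

Per-enzyme occurrences:
  JekVI (TCCT, off=1): no sites
  UxaIV TCGC/2: at [7, 28] ⇒ [9, 30]
  TgoI AAGGA/1: at [14, 46] ⇒ [15, 47]

All cut coordinates (distinct, sorted): [9, 15, 30, 47]

Fragments:
  9→15: 6 bp
  15→30: 15 bp
  30→47: 17 bp
  47→9 (wrap): 56-47+9 = 18 bp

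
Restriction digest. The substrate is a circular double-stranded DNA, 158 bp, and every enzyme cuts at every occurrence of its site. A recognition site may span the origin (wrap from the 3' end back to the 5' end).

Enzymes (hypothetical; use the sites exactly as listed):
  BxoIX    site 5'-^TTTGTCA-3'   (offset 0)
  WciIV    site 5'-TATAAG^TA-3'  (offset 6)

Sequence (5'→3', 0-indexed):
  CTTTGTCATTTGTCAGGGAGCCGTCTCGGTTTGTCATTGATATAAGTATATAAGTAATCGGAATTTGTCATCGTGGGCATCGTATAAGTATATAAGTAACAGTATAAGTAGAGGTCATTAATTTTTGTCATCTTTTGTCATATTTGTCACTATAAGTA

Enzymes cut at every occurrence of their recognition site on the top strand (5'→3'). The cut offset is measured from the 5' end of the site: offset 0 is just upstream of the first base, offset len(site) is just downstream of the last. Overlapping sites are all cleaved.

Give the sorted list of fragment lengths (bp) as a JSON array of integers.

[3,7,8,8,9,9,10,12,14,15,17,21,25]

Scan for sites:
  BxoIX TTTGTCA/0: at [1, 8, 29, 63, 123, 133, 142] ⇒ [1, 8, 29, 63, 123, 133, 142]
  WciIV TATAAGTA/6: at [40, 48, 82, 90, 102, 150] ⇒ [46, 54, 88, 96, 108, 156]

Pooled cuts: [1, 8, 29, 46, 54, 63, 88, 96, 108, 123, 133, 142, 156]

Fragment lengths:
  1→8: 7 bp
  8→29: 21 bp
  29→46: 17 bp
  46→54: 8 bp
  54→63: 9 bp
  63→88: 25 bp
  88→96: 8 bp
  96→108: 12 bp
  108→123: 15 bp
  123→133: 10 bp
  133→142: 9 bp
  142→156: 14 bp
  156→1 (wrap): 158-156+1 = 3 bp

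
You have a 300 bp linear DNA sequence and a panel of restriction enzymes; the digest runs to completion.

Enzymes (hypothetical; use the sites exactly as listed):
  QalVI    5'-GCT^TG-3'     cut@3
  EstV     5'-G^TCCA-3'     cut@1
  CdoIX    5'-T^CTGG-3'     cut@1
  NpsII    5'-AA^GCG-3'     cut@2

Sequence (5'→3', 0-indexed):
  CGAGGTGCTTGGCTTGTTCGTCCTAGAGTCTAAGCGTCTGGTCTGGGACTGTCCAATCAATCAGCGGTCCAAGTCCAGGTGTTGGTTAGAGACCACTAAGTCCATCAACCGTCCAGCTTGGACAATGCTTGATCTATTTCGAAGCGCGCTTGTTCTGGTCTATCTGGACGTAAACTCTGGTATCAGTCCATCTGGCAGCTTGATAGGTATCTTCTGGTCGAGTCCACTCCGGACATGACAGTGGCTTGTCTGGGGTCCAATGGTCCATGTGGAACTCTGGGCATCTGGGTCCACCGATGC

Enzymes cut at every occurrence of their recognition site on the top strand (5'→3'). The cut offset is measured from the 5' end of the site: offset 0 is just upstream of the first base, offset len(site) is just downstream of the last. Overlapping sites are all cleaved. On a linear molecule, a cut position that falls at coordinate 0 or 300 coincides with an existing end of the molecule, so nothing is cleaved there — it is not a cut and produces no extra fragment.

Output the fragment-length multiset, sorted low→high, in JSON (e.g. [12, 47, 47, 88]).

Per-enzyme occurrences:
  QalVI (GCTTG, off=3): starts [6, 11, 115, 126, 147, 197, 243] → cuts [9, 14, 118, 129, 150, 200, 246]
  EstV (GTCCA, off=1): starts [50, 66, 72, 99, 110, 185, 221, 254, 262, 288] → cuts [51, 67, 73, 100, 111, 186, 222, 255, 263, 289]
  CdoIX (TCTGG, off=1): starts [36, 41, 153, 162, 175, 190, 212, 248, 275, 283] → cuts [37, 42, 154, 163, 176, 191, 213, 249, 276, 284]
  NpsII (AAGCG, off=2): starts [31, 141] → cuts [33, 143]

All cut coordinates (distinct, sorted): [9, 14, 33, 37, 42, 51, 67, 73, 100, 111, 118, 129, 143, 150, 154, 163, 176, 186, 191, 200, 213, 222, 246, 249, 255, 263, 276, 284, 289]

Fragments:
  [0,9): 9 bp
  [9,14): 5 bp
  [14,33): 19 bp
  [33,37): 4 bp
  [37,42): 5 bp
  [42,51): 9 bp
  [51,67): 16 bp
  [67,73): 6 bp
  [73,100): 27 bp
  [100,111): 11 bp
  [111,118): 7 bp
  [118,129): 11 bp
  [129,143): 14 bp
  [143,150): 7 bp
  [150,154): 4 bp
  [154,163): 9 bp
  [163,176): 13 bp
  [176,186): 10 bp
  [186,191): 5 bp
  [191,200): 9 bp
  [200,213): 13 bp
  [213,222): 9 bp
  [222,246): 24 bp
  [246,249): 3 bp
  [249,255): 6 bp
  [255,263): 8 bp
  [263,276): 13 bp
  [276,284): 8 bp
  [284,289): 5 bp
  [289,300): 11 bp

[3,4,4,5,5,5,5,6,6,7,7,8,8,9,9,9,9,9,10,11,11,11,13,13,13,14,16,19,24,27]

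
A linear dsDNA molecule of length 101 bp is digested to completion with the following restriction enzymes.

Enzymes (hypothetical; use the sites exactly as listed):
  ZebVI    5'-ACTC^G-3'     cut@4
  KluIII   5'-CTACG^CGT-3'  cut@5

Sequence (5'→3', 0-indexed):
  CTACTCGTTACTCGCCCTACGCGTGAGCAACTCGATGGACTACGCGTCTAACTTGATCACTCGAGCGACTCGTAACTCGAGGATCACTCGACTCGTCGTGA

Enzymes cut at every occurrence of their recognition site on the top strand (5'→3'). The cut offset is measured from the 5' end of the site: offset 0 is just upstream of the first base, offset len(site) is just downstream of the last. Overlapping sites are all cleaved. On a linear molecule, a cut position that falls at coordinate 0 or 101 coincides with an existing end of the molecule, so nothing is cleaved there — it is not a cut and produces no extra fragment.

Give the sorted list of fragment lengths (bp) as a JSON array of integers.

Per-enzyme occurrences:
  ZebVI ACTCG/4: at [2, 9, 29, 58, 67, 74, 85, 90] ⇒ [6, 13, 33, 62, 71, 78, 89, 94]
  KluIII CTACGCGT/5: at [16, 39] ⇒ [21, 44]

All cut coordinates (distinct, sorted): [6, 13, 21, 33, 44, 62, 71, 78, 89, 94]

Fragments:
  [0,6): 6 bp
  [6,13): 7 bp
  [13,21): 8 bp
  [21,33): 12 bp
  [33,44): 11 bp
  [44,62): 18 bp
  [62,71): 9 bp
  [71,78): 7 bp
  [78,89): 11 bp
  [89,94): 5 bp
  [94,101): 7 bp

[5,6,7,7,7,8,9,11,11,12,18]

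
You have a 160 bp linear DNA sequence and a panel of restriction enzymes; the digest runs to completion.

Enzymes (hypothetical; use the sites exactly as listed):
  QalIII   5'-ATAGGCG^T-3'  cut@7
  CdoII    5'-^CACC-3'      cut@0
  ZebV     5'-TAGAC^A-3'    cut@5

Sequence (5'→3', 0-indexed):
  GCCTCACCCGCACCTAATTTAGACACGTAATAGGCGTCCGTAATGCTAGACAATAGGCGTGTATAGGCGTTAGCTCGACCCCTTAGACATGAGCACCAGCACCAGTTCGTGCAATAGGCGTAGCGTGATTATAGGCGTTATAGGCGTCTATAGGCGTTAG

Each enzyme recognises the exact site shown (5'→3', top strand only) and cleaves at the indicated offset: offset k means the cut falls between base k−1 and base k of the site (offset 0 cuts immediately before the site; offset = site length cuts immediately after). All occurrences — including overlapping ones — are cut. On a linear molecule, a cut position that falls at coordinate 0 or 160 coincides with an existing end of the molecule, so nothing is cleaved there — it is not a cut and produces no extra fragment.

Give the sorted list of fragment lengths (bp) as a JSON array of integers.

[4,4,5,6,6,8,9,10,10,12,14,15,17,19,21]

Scan for sites:
  QalIII (ATAGGCGT, off=7): starts [29, 52, 62, 113, 130, 139, 149] → cuts [36, 59, 69, 120, 137, 146, 156]
  CdoII (CACC, off=0): starts [4, 10, 93, 99] → cuts [4, 10, 93, 99]
  ZebV (TAGACA, off=5): starts [19, 46, 83] → cuts [24, 51, 88]

Pooled cuts: [4, 10, 24, 36, 51, 59, 69, 88, 93, 99, 120, 137, 146, 156]

Fragment lengths:
  [0,4): 4 bp
  [4,10): 6 bp
  [10,24): 14 bp
  [24,36): 12 bp
  [36,51): 15 bp
  [51,59): 8 bp
  [59,69): 10 bp
  [69,88): 19 bp
  [88,93): 5 bp
  [93,99): 6 bp
  [99,120): 21 bp
  [120,137): 17 bp
  [137,146): 9 bp
  [146,156): 10 bp
  [156,160): 4 bp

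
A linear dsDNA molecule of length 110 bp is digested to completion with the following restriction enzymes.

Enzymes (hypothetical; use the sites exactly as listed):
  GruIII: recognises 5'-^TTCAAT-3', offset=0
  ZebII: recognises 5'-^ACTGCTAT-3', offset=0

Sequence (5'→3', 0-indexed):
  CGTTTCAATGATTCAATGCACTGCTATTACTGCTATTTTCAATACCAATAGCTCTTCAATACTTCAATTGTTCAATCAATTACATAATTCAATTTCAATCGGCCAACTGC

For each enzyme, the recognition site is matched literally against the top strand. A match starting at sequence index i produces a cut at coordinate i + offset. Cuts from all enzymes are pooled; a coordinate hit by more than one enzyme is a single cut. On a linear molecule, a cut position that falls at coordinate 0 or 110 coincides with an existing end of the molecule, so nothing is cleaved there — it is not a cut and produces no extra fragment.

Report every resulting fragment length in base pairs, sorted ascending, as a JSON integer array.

[3,6,8,8,8,8,9,9,17,17,17]

Scan for sites:
  GruIII (TTCAAT, off=0): starts [3, 11, 37, 54, 62, 70, 87, 93] → cuts [3, 11, 37, 54, 62, 70, 87, 93]
  ZebII (ACTGCTAT, off=0): starts [19, 28] → cuts [19, 28]

Pooled cuts: [3, 11, 19, 28, 37, 54, 62, 70, 87, 93]

Fragments:
  [0,3): 3 bp
  [3,11): 8 bp
  [11,19): 8 bp
  [19,28): 9 bp
  [28,37): 9 bp
  [37,54): 17 bp
  [54,62): 8 bp
  [62,70): 8 bp
  [70,87): 17 bp
  [87,93): 6 bp
  [93,110): 17 bp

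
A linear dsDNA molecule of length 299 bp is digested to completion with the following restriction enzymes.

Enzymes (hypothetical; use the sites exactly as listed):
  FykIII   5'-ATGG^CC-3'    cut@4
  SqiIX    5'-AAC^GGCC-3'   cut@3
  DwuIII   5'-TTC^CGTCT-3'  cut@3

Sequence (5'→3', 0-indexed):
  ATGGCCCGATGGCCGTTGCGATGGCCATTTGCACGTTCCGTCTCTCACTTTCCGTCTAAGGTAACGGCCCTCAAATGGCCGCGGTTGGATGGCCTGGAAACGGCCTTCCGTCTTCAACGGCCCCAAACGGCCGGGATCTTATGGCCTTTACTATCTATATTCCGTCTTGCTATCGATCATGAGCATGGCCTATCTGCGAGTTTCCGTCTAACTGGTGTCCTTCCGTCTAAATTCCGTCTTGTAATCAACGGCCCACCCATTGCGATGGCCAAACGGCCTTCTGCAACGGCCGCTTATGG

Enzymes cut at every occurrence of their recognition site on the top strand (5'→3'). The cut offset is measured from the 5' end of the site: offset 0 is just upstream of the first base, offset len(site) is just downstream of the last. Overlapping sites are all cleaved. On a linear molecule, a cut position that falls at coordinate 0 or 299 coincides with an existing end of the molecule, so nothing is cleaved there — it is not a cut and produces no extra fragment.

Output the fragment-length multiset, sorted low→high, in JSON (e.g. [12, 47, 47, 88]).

Per-enzyme occurrences:
  FykIII ATGGCC/4: at [0, 8, 20, 74, 88, 140, 184, 264] ⇒ [4, 12, 24, 78, 92, 144, 188, 268]
  SqiIX AACGGCC/3: at [62, 98, 115, 125, 246, 271, 284] ⇒ [65, 101, 118, 128, 249, 274, 287]
  DwuIII TTCCGTCT/3: at [35, 49, 105, 159, 201, 220, 231] ⇒ [38, 52, 108, 162, 204, 223, 234]

Pooled cuts: [4, 12, 24, 38, 52, 65, 78, 92, 101, 108, 118, 128, 144, 162, 188, 204, 223, 234, 249, 268, 274, 287]

Fragment lengths:
  [0,4): 4 bp
  [4,12): 8 bp
  [12,24): 12 bp
  [24,38): 14 bp
  [38,52): 14 bp
  [52,65): 13 bp
  [65,78): 13 bp
  [78,92): 14 bp
  [92,101): 9 bp
  [101,108): 7 bp
  [108,118): 10 bp
  [118,128): 10 bp
  [128,144): 16 bp
  [144,162): 18 bp
  [162,188): 26 bp
  [188,204): 16 bp
  [204,223): 19 bp
  [223,234): 11 bp
  [234,249): 15 bp
  [249,268): 19 bp
  [268,274): 6 bp
  [274,287): 13 bp
  [287,299): 12 bp

[4,6,7,8,9,10,10,11,12,12,13,13,13,14,14,14,15,16,16,18,19,19,26]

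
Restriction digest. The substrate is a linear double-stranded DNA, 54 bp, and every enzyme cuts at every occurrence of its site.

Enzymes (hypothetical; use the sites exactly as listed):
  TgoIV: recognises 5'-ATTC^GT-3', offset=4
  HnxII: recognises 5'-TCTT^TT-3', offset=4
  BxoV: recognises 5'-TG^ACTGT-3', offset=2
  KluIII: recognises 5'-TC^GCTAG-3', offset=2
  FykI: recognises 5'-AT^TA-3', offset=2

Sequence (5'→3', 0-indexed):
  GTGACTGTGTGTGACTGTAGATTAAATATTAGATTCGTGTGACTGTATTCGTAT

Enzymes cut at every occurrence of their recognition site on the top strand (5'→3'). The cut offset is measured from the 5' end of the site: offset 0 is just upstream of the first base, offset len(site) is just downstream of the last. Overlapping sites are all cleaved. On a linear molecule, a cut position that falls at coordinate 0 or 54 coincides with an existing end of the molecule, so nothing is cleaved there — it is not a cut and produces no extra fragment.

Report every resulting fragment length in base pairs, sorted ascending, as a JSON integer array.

[3,4,5,7,7,9,9,10]

Per-enzyme occurrences:
  TgoIV (ATTCGT, off=4): starts [32, 46] → cuts [36, 50]
  HnxII (TCTTTT, off=4): no sites
  BxoV (TGACTGT, off=2): starts [1, 11, 39] → cuts [3, 13, 41]
  KluIII (TCGCTAG, off=2): no sites
  FykI (ATTA, off=2): starts [20, 27] → cuts [22, 29]

All cut coordinates (distinct, sorted): [3, 13, 22, 29, 36, 41, 50]

Fragment lengths:
  [0,3): 3 bp
  [3,13): 10 bp
  [13,22): 9 bp
  [22,29): 7 bp
  [29,36): 7 bp
  [36,41): 5 bp
  [41,50): 9 bp
  [50,54): 4 bp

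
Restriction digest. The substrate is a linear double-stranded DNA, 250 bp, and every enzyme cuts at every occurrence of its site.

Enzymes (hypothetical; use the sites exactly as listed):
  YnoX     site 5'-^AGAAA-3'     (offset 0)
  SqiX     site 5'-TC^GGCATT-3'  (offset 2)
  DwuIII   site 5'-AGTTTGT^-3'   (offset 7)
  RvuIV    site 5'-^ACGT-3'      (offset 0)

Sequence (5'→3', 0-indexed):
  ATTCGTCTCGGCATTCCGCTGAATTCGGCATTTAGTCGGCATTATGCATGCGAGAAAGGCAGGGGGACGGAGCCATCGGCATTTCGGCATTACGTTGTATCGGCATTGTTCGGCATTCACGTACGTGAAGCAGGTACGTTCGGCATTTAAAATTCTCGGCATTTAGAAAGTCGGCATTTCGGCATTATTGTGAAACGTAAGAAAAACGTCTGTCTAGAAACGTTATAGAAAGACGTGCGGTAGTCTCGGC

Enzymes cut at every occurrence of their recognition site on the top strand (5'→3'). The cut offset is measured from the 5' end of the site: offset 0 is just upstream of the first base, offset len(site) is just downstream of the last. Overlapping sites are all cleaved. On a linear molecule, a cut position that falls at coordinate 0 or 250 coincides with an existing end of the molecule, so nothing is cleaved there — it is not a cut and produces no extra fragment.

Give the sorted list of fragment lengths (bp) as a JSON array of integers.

Site scan:
  YnoX (AGAAA, off=0): starts [52, 164, 199, 215, 226] → cuts [52, 164, 199, 215, 226]
  SqiX (TCGGCATT, off=2): starts [7, 24, 35, 75, 83, 99, 109, 139, 155, 170, 178] → cuts [9, 26, 37, 77, 85, 101, 111, 141, 157, 172, 180]
  DwuIII (AGTTTGT, off=7): no sites
  RvuIV (ACGT, off=0): starts [91, 118, 122, 135, 194, 205, 219, 232] → cuts [91, 118, 122, 135, 194, 205, 219, 232]

Pooled cuts: [9, 26, 37, 52, 77, 85, 91, 101, 111, 118, 122, 135, 141, 157, 164, 172, 180, 194, 199, 205, 215, 219, 226, 232]

Fragments:
  [0,9): 9 bp
  [9,26): 17 bp
  [26,37): 11 bp
  [37,52): 15 bp
  [52,77): 25 bp
  [77,85): 8 bp
  [85,91): 6 bp
  [91,101): 10 bp
  [101,111): 10 bp
  [111,118): 7 bp
  [118,122): 4 bp
  [122,135): 13 bp
  [135,141): 6 bp
  [141,157): 16 bp
  [157,164): 7 bp
  [164,172): 8 bp
  [172,180): 8 bp
  [180,194): 14 bp
  [194,199): 5 bp
  [199,205): 6 bp
  [205,215): 10 bp
  [215,219): 4 bp
  [219,226): 7 bp
  [226,232): 6 bp
  [232,250): 18 bp

[4,4,5,6,6,6,6,7,7,7,8,8,8,9,10,10,10,11,13,14,15,16,17,18,25]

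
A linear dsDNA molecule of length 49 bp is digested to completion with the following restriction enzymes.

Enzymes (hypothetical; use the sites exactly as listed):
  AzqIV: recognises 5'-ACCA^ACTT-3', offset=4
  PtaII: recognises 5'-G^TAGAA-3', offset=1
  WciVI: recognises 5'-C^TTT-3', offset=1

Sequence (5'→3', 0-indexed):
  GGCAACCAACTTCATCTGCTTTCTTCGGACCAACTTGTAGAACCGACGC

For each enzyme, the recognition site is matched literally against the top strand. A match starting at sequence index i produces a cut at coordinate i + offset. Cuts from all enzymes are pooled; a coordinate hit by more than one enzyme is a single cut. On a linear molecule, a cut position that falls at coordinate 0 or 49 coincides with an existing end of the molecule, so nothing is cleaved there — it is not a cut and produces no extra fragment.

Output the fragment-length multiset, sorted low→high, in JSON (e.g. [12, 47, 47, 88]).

Scan for sites:
  AzqIV ACCAACTT/4: at [4, 28] ⇒ [8, 32]
  PtaII GTAGAA/1: at [36] ⇒ [37]
  WciVI CTTT/1: at [18] ⇒ [19]

All cut coordinates (distinct, sorted): [8, 19, 32, 37]

Fragment lengths:
  [0,8): 8 bp
  [8,19): 11 bp
  [19,32): 13 bp
  [32,37): 5 bp
  [37,49): 12 bp

[5,8,11,12,13]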